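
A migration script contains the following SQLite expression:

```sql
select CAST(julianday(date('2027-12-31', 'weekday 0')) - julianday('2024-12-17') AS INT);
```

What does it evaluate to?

`weekday 0` advances to the next Sunday; 2027-12-31 is a Friday, so it moves forward to 2028-01-02.
14 days remain in December 2024 after the 17th (31 − 17).
Full months from January 2025 through December 2027 contribute their day counts.
Then 2 days into January 2028.
Total: 14 + 31 + 28 + 31 + 30 + 31 + 30 + 31 + 31 + 30 + 31 + 30 + 31 + 31 + 28 + 31 + 30 + 31 + 30 + 31 + 31 + 30 + 31 + 30 + 31 + 31 + 28 + 31 + 30 + 31 + 30 + 31 + 31 + 30 + 31 + 30 + 31 + 2 = 1111.

1111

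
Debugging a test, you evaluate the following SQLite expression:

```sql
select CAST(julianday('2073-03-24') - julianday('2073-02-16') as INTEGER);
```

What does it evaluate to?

12 days remain in February 2073 after the 16th (28 − 16).
Then 24 days into March 2073.
Total: 12 + 24 = 36.

36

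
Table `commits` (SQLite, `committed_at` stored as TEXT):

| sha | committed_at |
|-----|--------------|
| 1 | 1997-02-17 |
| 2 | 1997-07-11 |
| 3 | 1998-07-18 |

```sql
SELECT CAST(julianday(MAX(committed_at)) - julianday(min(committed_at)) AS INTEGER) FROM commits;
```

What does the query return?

MIN = 1997-02-17, MAX = 1998-07-18.
11 days remain in February 1997 after the 17th (28 − 17).
Full months from March 1997 through June 1998 contribute their day counts.
Then 18 days into July 1998.
Total: 11 + 31 + 30 + 31 + 30 + 31 + 31 + 30 + 31 + 30 + 31 + 31 + 28 + 31 + 30 + 31 + 30 + 18 = 516.

516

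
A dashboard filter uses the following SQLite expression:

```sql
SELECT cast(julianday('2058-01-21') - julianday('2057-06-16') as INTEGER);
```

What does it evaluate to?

219

14 days remain in June 2057 after the 16th (30 − 16).
Full months from July 2057 through December 2057 contribute their day counts.
Then 21 days into January 2058.
Total: 14 + 31 + 31 + 30 + 31 + 30 + 31 + 21 = 219.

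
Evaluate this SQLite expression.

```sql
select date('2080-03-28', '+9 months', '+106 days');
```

2081-04-13

Adding +9 months to 2080-03-28 gives 2080-12-28.
Applying '+106 days' to 2080-12-28: counting 106 days forward gives 2081-04-13.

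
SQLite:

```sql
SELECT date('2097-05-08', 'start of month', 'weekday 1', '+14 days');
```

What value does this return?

2097-05-20

`start of month` rewinds 2097-05-08 to 2097-05-01.
`weekday 1` advances to the next Monday; 2097-05-01 is a Wednesday, so it moves forward to 2097-05-06.
Advancing 14 more days within May lands on 2097-05-20.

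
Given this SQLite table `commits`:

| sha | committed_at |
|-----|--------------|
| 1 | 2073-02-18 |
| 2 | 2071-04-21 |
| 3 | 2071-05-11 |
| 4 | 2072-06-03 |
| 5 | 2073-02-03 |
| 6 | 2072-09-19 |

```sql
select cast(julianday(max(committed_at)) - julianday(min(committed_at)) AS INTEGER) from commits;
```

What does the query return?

MIN = 2071-04-21, MAX = 2073-02-18.
9 days remain in April 2071 after the 21st (30 − 21).
Full months from May 2071 through January 2073 contribute their day counts.
Then 18 days into February 2073.
Total: 9 + 31 + 30 + 31 + 31 + 30 + 31 + 30 + 31 + 31 + 29 + 31 + 30 + 31 + 30 + 31 + 31 + 30 + 31 + 30 + 31 + 31 + 18 = 669.

669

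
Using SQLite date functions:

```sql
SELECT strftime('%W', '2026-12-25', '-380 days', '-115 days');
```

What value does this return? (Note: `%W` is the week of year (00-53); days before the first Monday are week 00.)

First apply '-380 days', '-115 days': 2026-12-25 → 2025-08-17.
2025-08-17 is a Sunday. SQLite's %W counts Mondays since the year started; the result is 32.

32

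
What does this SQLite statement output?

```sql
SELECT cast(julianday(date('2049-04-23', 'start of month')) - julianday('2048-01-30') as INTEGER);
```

`start of month` rewinds 2049-04-23 to 2049-04-01.
1 day remains in January 2048 after the 30th (31 − 30).
Full months from February 2048 through March 2049 contribute their day counts.
Then 1 day into April 2049.
Total: 1 + 29 + 31 + 30 + 31 + 30 + 31 + 31 + 30 + 31 + 30 + 31 + 31 + 28 + 31 + 1 = 427.

427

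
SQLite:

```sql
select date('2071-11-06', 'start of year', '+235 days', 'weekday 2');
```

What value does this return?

2071-08-25

`start of year` rewinds 2071-11-06 to 2071-01-01.
Applying '+235 days' to 2071-01-01: counting 235 days forward gives 2071-08-24.
`weekday 2` advances to the next Tuesday; 2071-08-24 is a Monday, so it moves forward to 2071-08-25.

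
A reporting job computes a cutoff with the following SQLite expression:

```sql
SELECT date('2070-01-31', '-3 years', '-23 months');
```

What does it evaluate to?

2065-03-03

Adding -3 years to 2070-01-31 gives 2067-01-31.
Adding -23 months to 2067-01-31 targets 2065-02-31. February 2065 has only 28 days, so SQLite normalizes the 3-day overflow forward to 2065-03-03.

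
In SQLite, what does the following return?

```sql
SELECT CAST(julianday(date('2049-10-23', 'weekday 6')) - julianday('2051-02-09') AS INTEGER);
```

`weekday 6` advances to the next Saturday; 2049-10-23 is already a Saturday, so it stays at 2049-10-23.
8 days remain in October 2049 after the 23rd (31 − 23).
Full months from November 2049 through January 2051 contribute their day counts.
Then 9 days into February 2051.
Total: 8 + 30 + 31 + 31 + 28 + 31 + 30 + 31 + 30 + 31 + 31 + 30 + 31 + 30 + 31 + 31 + 9 = 474.
The subtraction is earlier − later, so the result is −474 → -474.

-474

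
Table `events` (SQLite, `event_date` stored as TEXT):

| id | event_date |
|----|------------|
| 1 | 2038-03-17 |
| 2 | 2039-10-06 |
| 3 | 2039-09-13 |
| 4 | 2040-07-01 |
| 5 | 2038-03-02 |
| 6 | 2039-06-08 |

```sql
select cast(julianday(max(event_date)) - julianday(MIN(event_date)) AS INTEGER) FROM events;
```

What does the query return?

852

MIN = 2038-03-02, MAX = 2040-07-01.
29 days remain in March 2038 after the 2nd (31 − 2).
Full months from April 2038 through June 2040 contribute their day counts.
Then 1 day into July 2040.
Total: 29 + 30 + 31 + 30 + 31 + 31 + 30 + 31 + 30 + 31 + 31 + 28 + 31 + 30 + 31 + 30 + 31 + 31 + 30 + 31 + 30 + 31 + 31 + 29 + 31 + 30 + 31 + 30 + 1 = 852.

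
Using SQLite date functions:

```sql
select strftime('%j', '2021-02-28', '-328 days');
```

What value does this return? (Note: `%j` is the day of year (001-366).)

097

First apply '-328 days': 2021-02-28 → 2020-04-06.
Day-of-year for 2020-04-06: days since 2020-01-01 inclusive = 97, zero-padded to 097.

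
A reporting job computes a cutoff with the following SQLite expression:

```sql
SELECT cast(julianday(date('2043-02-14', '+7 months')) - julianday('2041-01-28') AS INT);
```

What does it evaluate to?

Adding +7 months to 2043-02-14 gives 2043-09-14.
3 days remain in January 2041 after the 28th (31 − 28).
Full months from February 2041 through August 2043 contribute their day counts.
Then 14 days into September 2043.
Total: 3 + 28 + 31 + 30 + 31 + 30 + 31 + 31 + 30 + 31 + 30 + 31 + 31 + 28 + 31 + 30 + 31 + 30 + 31 + 31 + 30 + 31 + 30 + 31 + 31 + 28 + 31 + 30 + 31 + 30 + 31 + 31 + 14 = 959.

959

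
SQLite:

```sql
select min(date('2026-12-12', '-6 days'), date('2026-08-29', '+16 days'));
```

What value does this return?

2026-09-14

date('2026-12-12', '-6 days') → 2026-12-06.
date('2026-08-29', '+16 days') → 2026-09-14.
Earlier of the two is 2026-09-14.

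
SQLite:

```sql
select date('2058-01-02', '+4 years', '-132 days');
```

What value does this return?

Adding +4 years to 2058-01-02 gives 2062-01-02.
Applying '-132 days' to 2062-01-02: counting 132 days back gives 2061-08-23.

2061-08-23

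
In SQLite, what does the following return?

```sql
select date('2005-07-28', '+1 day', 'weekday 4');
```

2005-08-04

Advancing 1 more day within July lands on 2005-07-29.
`weekday 4` advances to the next Thursday; 2005-07-29 is a Friday, so it moves forward to 2005-08-04.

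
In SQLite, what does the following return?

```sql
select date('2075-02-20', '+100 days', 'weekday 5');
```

2075-05-31

Applying '+100 days' to 2075-02-20: counting 100 days forward gives 2075-05-31.
`weekday 5` advances to the next Friday; 2075-05-31 is already a Friday, so it stays at 2075-05-31.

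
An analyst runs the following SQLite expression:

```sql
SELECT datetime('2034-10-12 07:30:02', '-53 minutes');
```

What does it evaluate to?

2034-10-12 06:37:02

-53 minutes from 2034-10-12 07:30:02 is 2034-10-12 06:37:02.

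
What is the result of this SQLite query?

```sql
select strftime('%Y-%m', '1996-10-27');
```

`%Y-%m` extracts the year-month: 1996-10.

1996-10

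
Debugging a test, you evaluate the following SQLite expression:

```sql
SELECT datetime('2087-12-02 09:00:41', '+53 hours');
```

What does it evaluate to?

+53 hours from 2087-12-02 09:00:41 is 2087-12-04 14:00:41 (crosses midnight).

2087-12-04 14:00:41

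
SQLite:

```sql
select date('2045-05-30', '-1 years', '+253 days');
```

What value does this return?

2045-02-07

Adding -1 year to 2045-05-30 gives 2044-05-30.
Applying '+253 days' to 2044-05-30: counting 253 days forward gives 2045-02-07.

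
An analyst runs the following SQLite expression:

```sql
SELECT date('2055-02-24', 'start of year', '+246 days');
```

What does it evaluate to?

`start of year` rewinds 2055-02-24 to 2055-01-01.
Applying '+246 days' to 2055-01-01: counting 246 days forward gives 2055-09-04.

2055-09-04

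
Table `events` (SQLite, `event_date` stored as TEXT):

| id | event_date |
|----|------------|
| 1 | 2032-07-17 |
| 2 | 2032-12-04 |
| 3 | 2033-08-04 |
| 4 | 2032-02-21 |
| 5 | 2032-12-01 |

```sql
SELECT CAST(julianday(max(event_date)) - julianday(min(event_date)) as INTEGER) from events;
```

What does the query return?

530

MIN = 2032-02-21, MAX = 2033-08-04.
8 days remain in February 2032 after the 21st (29 − 21).
Full months from March 2032 through July 2033 contribute their day counts.
Then 4 days into August 2033.
Total: 8 + 31 + 30 + 31 + 30 + 31 + 31 + 30 + 31 + 30 + 31 + 31 + 28 + 31 + 30 + 31 + 30 + 31 + 4 = 530.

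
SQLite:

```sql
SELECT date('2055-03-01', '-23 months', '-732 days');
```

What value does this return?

2051-03-31

Adding -23 months to 2055-03-01 gives 2053-04-01.
Applying '-732 days' to 2053-04-01: counting 732 days back gives 2051-03-31.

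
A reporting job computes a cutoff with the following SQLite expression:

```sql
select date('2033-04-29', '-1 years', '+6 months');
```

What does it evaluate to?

Adding -1 year to 2033-04-29 gives 2032-04-29.
Adding +6 months to 2032-04-29 gives 2032-10-29.

2032-10-29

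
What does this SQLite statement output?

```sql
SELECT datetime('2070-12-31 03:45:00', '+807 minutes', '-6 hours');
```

807 minutes = 13h 27m; +807 minutes from 2070-12-31 03:45:00 is 2070-12-31 17:12:00.
-6 hours from 2070-12-31 17:12:00 is 2070-12-31 11:12:00.

2070-12-31 11:12:00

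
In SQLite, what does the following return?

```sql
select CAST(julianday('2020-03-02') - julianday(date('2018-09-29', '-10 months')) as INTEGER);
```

Adding -10 months to 2018-09-29 gives 2017-11-29.
1 day remains in November 2017 after the 29th (30 − 29).
Full months from December 2017 through February 2020 contribute their day counts.
Then 2 days into March 2020.
Total: 1 + 31 + 31 + 28 + 31 + 30 + 31 + 30 + 31 + 31 + 30 + 31 + 30 + 31 + 31 + 28 + 31 + 30 + 31 + 30 + 31 + 31 + 30 + 31 + 30 + 31 + 31 + 29 + 2 = 824.

824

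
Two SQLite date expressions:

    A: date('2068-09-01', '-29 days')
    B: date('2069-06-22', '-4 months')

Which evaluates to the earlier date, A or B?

A

A = 2068-08-03.
B = 2069-02-22.
A is earlier.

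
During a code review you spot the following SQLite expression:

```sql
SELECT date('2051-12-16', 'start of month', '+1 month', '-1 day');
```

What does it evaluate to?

2051-12-31

`start of month` rewinds 2051-12-16 to 2051-12-01.
Adding +1 month to 2051-12-01 gives 2052-01-01.
Going back 1 day from 2052-01-01 reaches 2051-12-31 (last day of December, 31 days).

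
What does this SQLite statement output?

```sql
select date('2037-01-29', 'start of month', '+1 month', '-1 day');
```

`start of month` rewinds 2037-01-29 to 2037-01-01.
Adding +1 month to 2037-01-01 gives 2037-02-01.
Going back 1 day from 2037-02-01 reaches 2037-01-31 (last day of January, 31 days).

2037-01-31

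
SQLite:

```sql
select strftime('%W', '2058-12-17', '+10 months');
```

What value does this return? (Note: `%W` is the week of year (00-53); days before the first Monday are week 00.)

41

First apply '+10 months': 2058-12-17 → 2059-10-17.
2059-10-17 is a Friday. SQLite's %W counts Mondays since the year started; the result is 41.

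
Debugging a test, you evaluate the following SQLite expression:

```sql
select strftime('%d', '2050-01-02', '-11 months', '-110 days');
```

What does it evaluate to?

15

First apply '-11 months', '-110 days': 2050-01-02 → 2048-10-15.
`%d` extracts the 2-digit day of month: 15.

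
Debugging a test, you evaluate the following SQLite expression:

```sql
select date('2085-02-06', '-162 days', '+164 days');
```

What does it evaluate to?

Applying '-162 days' to 2085-02-06: counting 162 days back gives 2084-08-28.
Applying '+164 days' to 2084-08-28: counting 164 days forward gives 2085-02-08.

2085-02-08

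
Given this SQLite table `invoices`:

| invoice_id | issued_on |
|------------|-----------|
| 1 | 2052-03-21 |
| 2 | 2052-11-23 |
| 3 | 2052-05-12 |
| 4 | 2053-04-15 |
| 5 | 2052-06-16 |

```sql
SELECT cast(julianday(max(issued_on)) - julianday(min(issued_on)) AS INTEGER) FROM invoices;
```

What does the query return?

MIN = 2052-03-21, MAX = 2053-04-15.
10 days remain in March 2052 after the 21st (31 − 21).
Full months from April 2052 through March 2053 contribute their day counts.
Then 15 days into April 2053.
Total: 10 + 30 + 31 + 30 + 31 + 31 + 30 + 31 + 30 + 31 + 31 + 28 + 31 + 15 = 390.

390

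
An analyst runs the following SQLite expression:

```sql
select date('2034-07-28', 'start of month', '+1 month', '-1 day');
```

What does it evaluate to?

2034-07-31

`start of month` rewinds 2034-07-28 to 2034-07-01.
Adding +1 month to 2034-07-01 gives 2034-08-01.
Going back 1 day from 2034-08-01 reaches 2034-07-31 (last day of July, 31 days).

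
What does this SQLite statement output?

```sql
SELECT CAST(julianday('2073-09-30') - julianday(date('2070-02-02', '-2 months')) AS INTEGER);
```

Adding -2 months to 2070-02-02 gives 2069-12-02.
29 days remain in December 2069 after the 2nd (31 − 2).
Full months from January 2070 through August 2073 contribute their day counts.
Then 30 days into September 2073.
Total: 29 + 31 + 28 + 31 + 30 + 31 + 30 + 31 + 31 + 30 + 31 + 30 + 31 + 31 + 28 + 31 + 30 + 31 + 30 + 31 + 31 + 30 + 31 + 30 + 31 + 31 + 29 + 31 + 30 + 31 + 30 + 31 + 31 + 30 + 31 + 30 + 31 + 31 + 28 + 31 + 30 + 31 + 30 + 31 + 31 + 30 = 1398.

1398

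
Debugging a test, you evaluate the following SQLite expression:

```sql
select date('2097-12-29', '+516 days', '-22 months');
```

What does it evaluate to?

2097-07-29

Applying '+516 days' to 2097-12-29: counting 516 days forward gives 2099-05-29.
Adding -22 months to 2099-05-29 gives 2097-07-29.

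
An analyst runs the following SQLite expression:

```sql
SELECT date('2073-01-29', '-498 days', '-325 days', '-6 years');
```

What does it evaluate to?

Applying '-498 days' to 2073-01-29: counting 498 days back gives 2071-09-19.
Applying '-325 days' to 2071-09-19: counting 325 days back gives 2070-10-29.
Adding -6 years to 2070-10-29 gives 2064-10-29.

2064-10-29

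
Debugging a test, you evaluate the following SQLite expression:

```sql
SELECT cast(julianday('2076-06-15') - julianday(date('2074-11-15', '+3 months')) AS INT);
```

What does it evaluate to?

486

Adding +3 months to 2074-11-15 gives 2075-02-15.
13 days remain in February 2075 after the 15th (28 − 15).
Full months from March 2075 through May 2076 contribute their day counts.
Then 15 days into June 2076.
Total: 13 + 31 + 30 + 31 + 30 + 31 + 31 + 30 + 31 + 30 + 31 + 31 + 29 + 31 + 30 + 31 + 15 = 486.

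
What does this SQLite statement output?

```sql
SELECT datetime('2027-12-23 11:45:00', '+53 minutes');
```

2027-12-23 12:38:00

+53 minutes from 2027-12-23 11:45:00 is 2027-12-23 12:38:00.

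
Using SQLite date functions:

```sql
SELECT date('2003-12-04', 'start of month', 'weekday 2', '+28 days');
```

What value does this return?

2003-12-30

`start of month` rewinds 2003-12-04 to 2003-12-01.
`weekday 2` advances to the next Tuesday; 2003-12-01 is a Monday, so it moves forward to 2003-12-02.
Advancing 28 more days within December lands on 2003-12-30.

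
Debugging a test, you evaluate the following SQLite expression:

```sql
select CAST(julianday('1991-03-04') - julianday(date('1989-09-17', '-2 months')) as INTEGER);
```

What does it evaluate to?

Adding -2 months to 1989-09-17 gives 1989-07-17.
14 days remain in July 1989 after the 17th (31 − 17).
Full months from August 1989 through February 1991 contribute their day counts.
Then 4 days into March 1991.
Total: 14 + 31 + 30 + 31 + 30 + 31 + 31 + 28 + 31 + 30 + 31 + 30 + 31 + 31 + 30 + 31 + 30 + 31 + 31 + 28 + 4 = 595.

595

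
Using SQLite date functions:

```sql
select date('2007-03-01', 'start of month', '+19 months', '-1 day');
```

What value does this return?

2008-09-30

`start of month` rewinds 2007-03-01 to 2007-03-01.
Adding +19 months to 2007-03-01 gives 2008-10-01.
Going back 1 day from 2008-10-01 reaches 2008-09-30 (last day of September, 30 days).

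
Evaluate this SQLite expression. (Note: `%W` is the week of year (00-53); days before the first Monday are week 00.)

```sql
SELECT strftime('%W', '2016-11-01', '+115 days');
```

First apply '+115 days': 2016-11-01 → 2017-02-24.
2017-02-24 is a Friday. SQLite's %W counts Mondays since the year started; the result is 08.

08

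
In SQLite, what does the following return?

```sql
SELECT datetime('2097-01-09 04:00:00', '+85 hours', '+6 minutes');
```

+85 hours from 2097-01-09 04:00:00 is 2097-01-12 17:00:00 (crosses midnight).
+6 minutes from 2097-01-12 17:00:00 is 2097-01-12 17:06:00.

2097-01-12 17:06:00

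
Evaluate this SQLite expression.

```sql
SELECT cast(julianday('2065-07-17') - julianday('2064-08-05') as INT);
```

26 days remain in August 2064 after the 5th (31 − 5).
Full months from September 2064 through June 2065 contribute their day counts.
Then 17 days into July 2065.
Total: 26 + 30 + 31 + 30 + 31 + 31 + 28 + 31 + 30 + 31 + 30 + 17 = 346.

346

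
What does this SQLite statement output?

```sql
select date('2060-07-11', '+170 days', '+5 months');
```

2061-05-28

Applying '+170 days' to 2060-07-11: counting 170 days forward gives 2060-12-28.
Adding +5 months to 2060-12-28 gives 2061-05-28.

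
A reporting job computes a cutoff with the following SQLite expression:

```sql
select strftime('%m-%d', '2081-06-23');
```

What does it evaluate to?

`%m-%d` extracts the month-day: 06-23.

06-23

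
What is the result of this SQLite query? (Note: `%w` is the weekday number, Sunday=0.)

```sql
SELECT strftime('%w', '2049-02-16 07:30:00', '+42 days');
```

2

First apply '+42 days': 2049-02-16 07:30:00 → 2049-03-30 07:30:00.
2049-03-30 is a Tuesday; with Sunday=0 that is 2.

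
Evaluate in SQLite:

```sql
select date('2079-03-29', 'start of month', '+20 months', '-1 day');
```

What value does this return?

2080-10-31

`start of month` rewinds 2079-03-29 to 2079-03-01.
Adding +20 months to 2079-03-01 gives 2080-11-01.
Going back 1 day from 2080-11-01 reaches 2080-10-31 (last day of October, 31 days).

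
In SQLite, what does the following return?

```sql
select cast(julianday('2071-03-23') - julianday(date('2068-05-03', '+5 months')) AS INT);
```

Adding +5 months to 2068-05-03 gives 2068-10-03.
28 days remain in October 2068 after the 3rd (31 − 3).
Full months from November 2068 through February 2071 contribute their day counts.
Then 23 days into March 2071.
Total: 28 + 30 + 31 + 31 + 28 + 31 + 30 + 31 + 30 + 31 + 31 + 30 + 31 + 30 + 31 + 31 + 28 + 31 + 30 + 31 + 30 + 31 + 31 + 30 + 31 + 30 + 31 + 31 + 28 + 23 = 901.

901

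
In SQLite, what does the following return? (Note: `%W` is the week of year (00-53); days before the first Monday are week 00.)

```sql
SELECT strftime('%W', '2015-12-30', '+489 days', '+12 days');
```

First apply '+489 days', '+12 days': 2015-12-30 → 2017-05-14.
2017-05-14 is a Sunday. SQLite's %W counts Mondays since the year started; the result is 19.

19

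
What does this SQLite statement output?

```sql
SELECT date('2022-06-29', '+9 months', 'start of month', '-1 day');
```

Adding +9 months to 2022-06-29 gives 2023-03-29.
`start of month` rewinds 2023-03-29 to 2023-03-01.
Going back 1 day from 2023-03-01 reaches 2023-02-28 (last day of February, 28 days).

2023-02-28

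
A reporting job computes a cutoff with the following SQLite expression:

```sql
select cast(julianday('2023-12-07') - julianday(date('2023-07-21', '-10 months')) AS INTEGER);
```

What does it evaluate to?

Adding -10 months to 2023-07-21 gives 2022-09-21.
9 days remain in September 2022 after the 21st (30 − 21).
Full months from October 2022 through November 2023 contribute their day counts.
Then 7 days into December 2023.
Total: 9 + 31 + 30 + 31 + 31 + 28 + 31 + 30 + 31 + 30 + 31 + 31 + 30 + 31 + 30 + 7 = 442.

442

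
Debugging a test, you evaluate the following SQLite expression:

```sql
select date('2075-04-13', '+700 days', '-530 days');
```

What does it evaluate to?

Applying '+700 days' to 2075-04-13: counting 700 days forward gives 2077-03-13.
Applying '-530 days' to 2077-03-13: counting 530 days back gives 2075-09-30.

2075-09-30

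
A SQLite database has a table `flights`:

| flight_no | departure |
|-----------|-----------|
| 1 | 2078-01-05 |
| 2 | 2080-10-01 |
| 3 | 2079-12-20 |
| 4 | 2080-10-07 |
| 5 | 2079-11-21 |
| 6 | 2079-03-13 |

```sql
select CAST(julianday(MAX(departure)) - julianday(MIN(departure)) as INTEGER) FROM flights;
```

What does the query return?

1006

MIN = 2078-01-05, MAX = 2080-10-07.
26 days remain in January 2078 after the 5th (31 − 5).
Full months from February 2078 through September 2080 contribute their day counts.
Then 7 days into October 2080.
Total: 26 + 28 + 31 + 30 + 31 + 30 + 31 + 31 + 30 + 31 + 30 + 31 + 31 + 28 + 31 + 30 + 31 + 30 + 31 + 31 + 30 + 31 + 30 + 31 + 31 + 29 + 31 + 30 + 31 + 30 + 31 + 31 + 30 + 7 = 1006.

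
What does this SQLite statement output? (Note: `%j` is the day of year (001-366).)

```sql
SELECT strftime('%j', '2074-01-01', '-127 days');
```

First apply '-127 days': 2074-01-01 → 2073-08-27.
Day-of-year for 2073-08-27: days since 2073-01-01 inclusive = 239, zero-padded to 239.

239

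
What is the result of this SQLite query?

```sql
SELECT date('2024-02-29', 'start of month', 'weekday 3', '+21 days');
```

2024-02-28

`start of month` rewinds 2024-02-29 to 2024-02-01.
`weekday 3` advances to the next Wednesday; 2024-02-01 is a Thursday, so it moves forward to 2024-02-07.
Advancing 21 more days within February lands on 2024-02-28.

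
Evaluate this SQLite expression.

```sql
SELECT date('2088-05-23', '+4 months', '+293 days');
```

Adding +4 months to 2088-05-23 gives 2088-09-23.
Applying '+293 days' to 2088-09-23: counting 293 days forward gives 2089-07-13.

2089-07-13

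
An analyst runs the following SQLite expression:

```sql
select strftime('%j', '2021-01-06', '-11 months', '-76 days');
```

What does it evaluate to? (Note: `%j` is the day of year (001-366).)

326

First apply '-11 months', '-76 days': 2021-01-06 → 2019-11-22.
Day-of-year for 2019-11-22: days since 2019-01-01 inclusive = 326, zero-padded to 326.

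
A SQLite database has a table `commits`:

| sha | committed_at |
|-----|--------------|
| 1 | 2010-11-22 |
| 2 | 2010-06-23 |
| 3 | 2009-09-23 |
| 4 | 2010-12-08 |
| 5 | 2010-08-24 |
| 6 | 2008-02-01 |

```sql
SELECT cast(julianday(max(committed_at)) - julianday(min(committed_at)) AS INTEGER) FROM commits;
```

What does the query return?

1041

MIN = 2008-02-01, MAX = 2010-12-08.
28 days remain in February 2008 after the 1st (29 − 1).
Full months from March 2008 through November 2010 contribute their day counts.
Then 8 days into December 2010.
Total: 28 + 31 + 30 + 31 + 30 + 31 + 31 + 30 + 31 + 30 + 31 + 31 + 28 + 31 + 30 + 31 + 30 + 31 + 31 + 30 + 31 + 30 + 31 + 31 + 28 + 31 + 30 + 31 + 30 + 31 + 31 + 30 + 31 + 30 + 8 = 1041.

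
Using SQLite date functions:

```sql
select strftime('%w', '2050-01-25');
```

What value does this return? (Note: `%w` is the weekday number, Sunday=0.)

2050-01-25 is a Tuesday; with Sunday=0 that is 2.

2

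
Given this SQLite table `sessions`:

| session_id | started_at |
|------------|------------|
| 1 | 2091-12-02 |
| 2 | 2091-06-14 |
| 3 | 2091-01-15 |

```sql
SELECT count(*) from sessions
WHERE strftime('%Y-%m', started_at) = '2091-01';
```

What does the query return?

Rows with year-month 2091-01: 2091-01-15 → 1.

1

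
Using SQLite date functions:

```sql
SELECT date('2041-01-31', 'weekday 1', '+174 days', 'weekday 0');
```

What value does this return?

`weekday 1` advances to the next Monday; 2041-01-31 is a Thursday, so it moves forward to 2041-02-04.
Applying '+174 days' to 2041-02-04: counting 174 days forward gives 2041-07-28.
`weekday 0` advances to the next Sunday; 2041-07-28 is already a Sunday, so it stays at 2041-07-28.

2041-07-28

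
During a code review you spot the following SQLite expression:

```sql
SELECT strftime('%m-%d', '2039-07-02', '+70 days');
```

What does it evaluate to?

09-10

First apply '+70 days': 2039-07-02 → 2039-09-10.
`%m-%d` extracts the month-day: 09-10.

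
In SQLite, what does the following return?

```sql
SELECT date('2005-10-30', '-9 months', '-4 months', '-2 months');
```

2004-07-30

Adding -9 months to 2005-10-30 gives 2005-01-30.
Adding -4 months to 2005-01-30 gives 2004-09-30.
Adding -2 months to 2004-09-30 gives 2004-07-30.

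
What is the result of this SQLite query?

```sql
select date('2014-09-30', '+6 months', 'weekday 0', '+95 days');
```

2015-07-09

Adding +6 months to 2014-09-30 gives 2015-03-30.
`weekday 0` advances to the next Sunday; 2015-03-30 is a Monday, so it moves forward to 2015-04-05.
Applying '+95 days' to 2015-04-05: counting 95 days forward gives 2015-07-09.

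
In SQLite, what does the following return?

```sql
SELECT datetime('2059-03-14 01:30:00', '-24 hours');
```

2059-03-13 01:30:00

-24 hours from 2059-03-14 01:30:00 is 2059-03-13 01:30:00 (crosses midnight).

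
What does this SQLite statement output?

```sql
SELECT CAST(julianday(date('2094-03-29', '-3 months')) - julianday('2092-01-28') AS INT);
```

701

Adding -3 months to 2094-03-29 gives 2093-12-29.
3 days remain in January 2092 after the 28th (31 − 28).
Full months from February 2092 through November 2093 contribute their day counts.
Then 29 days into December 2093.
Total: 3 + 29 + 31 + 30 + 31 + 30 + 31 + 31 + 30 + 31 + 30 + 31 + 31 + 28 + 31 + 30 + 31 + 30 + 31 + 31 + 30 + 31 + 30 + 29 = 701.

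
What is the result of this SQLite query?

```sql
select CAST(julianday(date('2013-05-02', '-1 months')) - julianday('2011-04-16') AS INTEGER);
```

Adding -1 month to 2013-05-02 gives 2013-04-02.
14 days remain in April 2011 after the 16th (30 − 16).
Full months from May 2011 through March 2013 contribute their day counts.
Then 2 days into April 2013.
Total: 14 + 31 + 30 + 31 + 31 + 30 + 31 + 30 + 31 + 31 + 29 + 31 + 30 + 31 + 30 + 31 + 31 + 30 + 31 + 30 + 31 + 31 + 28 + 31 + 2 = 717.

717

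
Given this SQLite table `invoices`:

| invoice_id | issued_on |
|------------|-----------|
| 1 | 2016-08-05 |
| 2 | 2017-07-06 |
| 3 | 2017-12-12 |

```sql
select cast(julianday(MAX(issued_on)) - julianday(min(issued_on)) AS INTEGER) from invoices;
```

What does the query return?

494

MIN = 2016-08-05, MAX = 2017-12-12.
26 days remain in August 2016 after the 5th (31 − 5).
Full months from September 2016 through November 2017 contribute their day counts.
Then 12 days into December 2017.
Total: 26 + 30 + 31 + 30 + 31 + 31 + 28 + 31 + 30 + 31 + 30 + 31 + 31 + 30 + 31 + 30 + 12 = 494.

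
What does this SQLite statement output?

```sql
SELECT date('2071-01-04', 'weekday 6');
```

2071-01-10

`weekday 6` advances to the next Saturday; 2071-01-04 is a Sunday, so it moves forward to 2071-01-10.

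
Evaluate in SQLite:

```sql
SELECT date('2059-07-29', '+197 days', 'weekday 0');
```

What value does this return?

2060-02-15

Applying '+197 days' to 2059-07-29: counting 197 days forward gives 2060-02-11.
`weekday 0` advances to the next Sunday; 2060-02-11 is a Wednesday, so it moves forward to 2060-02-15.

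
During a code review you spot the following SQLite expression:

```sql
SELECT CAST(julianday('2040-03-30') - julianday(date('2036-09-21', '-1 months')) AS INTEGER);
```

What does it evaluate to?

1317

Adding -1 month to 2036-09-21 gives 2036-08-21.
10 days remain in August 2036 after the 21st (31 − 21).
Full months from September 2036 through February 2040 contribute their day counts.
Then 30 days into March 2040.
Total: 10 + 30 + 31 + 30 + 31 + 31 + 28 + 31 + 30 + 31 + 30 + 31 + 31 + 30 + 31 + 30 + 31 + 31 + 28 + 31 + 30 + 31 + 30 + 31 + 31 + 30 + 31 + 30 + 31 + 31 + 28 + 31 + 30 + 31 + 30 + 31 + 31 + 30 + 31 + 30 + 31 + 31 + 29 + 30 = 1317.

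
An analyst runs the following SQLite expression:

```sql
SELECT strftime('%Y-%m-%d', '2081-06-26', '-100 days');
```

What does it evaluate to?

First apply '-100 days': 2081-06-26 → 2081-03-18.
`%Y-%m-%d` extracts the ISO date: 2081-03-18.

2081-03-18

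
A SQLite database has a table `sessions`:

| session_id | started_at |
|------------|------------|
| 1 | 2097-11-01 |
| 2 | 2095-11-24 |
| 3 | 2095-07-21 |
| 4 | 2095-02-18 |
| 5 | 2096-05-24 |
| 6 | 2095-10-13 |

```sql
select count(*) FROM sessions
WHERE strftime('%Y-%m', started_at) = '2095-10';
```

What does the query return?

1

Rows with year-month 2095-10: 2095-10-13 → 1.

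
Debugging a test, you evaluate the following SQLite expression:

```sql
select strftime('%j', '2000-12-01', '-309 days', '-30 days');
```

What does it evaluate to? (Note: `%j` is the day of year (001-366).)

First apply '-309 days', '-30 days': 2000-12-01 → 1999-12-28.
Day-of-year for 1999-12-28: days since 1999-01-01 inclusive = 362, zero-padded to 362.

362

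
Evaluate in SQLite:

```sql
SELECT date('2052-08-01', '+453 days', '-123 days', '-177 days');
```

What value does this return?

Applying '+453 days' to 2052-08-01: counting 453 days forward gives 2053-10-28.
Applying '-123 days' to 2053-10-28: counting 123 days back gives 2053-06-27.
Applying '-177 days' to 2053-06-27: counting 177 days back gives 2053-01-01.

2053-01-01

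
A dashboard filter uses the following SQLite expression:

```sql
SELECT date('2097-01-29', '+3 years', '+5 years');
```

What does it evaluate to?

2105-01-29

Adding +3 years to 2097-01-29 gives 2100-01-29.
Adding +5 years to 2100-01-29 gives 2105-01-29.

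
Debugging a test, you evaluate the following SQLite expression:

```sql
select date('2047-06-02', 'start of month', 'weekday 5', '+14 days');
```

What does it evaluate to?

2047-06-21

`start of month` rewinds 2047-06-02 to 2047-06-01.
`weekday 5` advances to the next Friday; 2047-06-01 is a Saturday, so it moves forward to 2047-06-07.
Advancing 14 more days within June lands on 2047-06-21.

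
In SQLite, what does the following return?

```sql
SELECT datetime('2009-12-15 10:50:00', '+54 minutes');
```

+54 minutes from 2009-12-15 10:50:00 is 2009-12-15 11:44:00.

2009-12-15 11:44:00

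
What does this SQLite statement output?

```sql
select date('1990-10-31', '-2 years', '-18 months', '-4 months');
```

1987-01-01

Adding -2 years to 1990-10-31 gives 1988-10-31.
Adding -18 months to 1988-10-31 targets 1987-04-31. April 1987 has only 30 days, so SQLite normalizes the 1-day overflow forward to 1987-05-01.
Adding -4 months to 1987-05-01 gives 1987-01-01.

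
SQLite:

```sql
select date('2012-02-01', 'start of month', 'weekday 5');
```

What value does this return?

`start of month` rewinds 2012-02-01 to 2012-02-01.
`weekday 5` advances to the next Friday; 2012-02-01 is a Wednesday, so it moves forward to 2012-02-03.

2012-02-03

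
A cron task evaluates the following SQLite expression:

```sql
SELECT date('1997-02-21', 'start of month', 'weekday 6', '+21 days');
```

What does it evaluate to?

1997-02-22

`start of month` rewinds 1997-02-21 to 1997-02-01.
`weekday 6` advances to the next Saturday; 1997-02-01 is already a Saturday, so it stays at 1997-02-01.
Advancing 21 more days within February lands on 1997-02-22.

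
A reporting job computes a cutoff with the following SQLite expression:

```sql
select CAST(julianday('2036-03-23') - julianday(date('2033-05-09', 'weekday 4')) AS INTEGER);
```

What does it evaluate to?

`weekday 4` advances to the next Thursday; 2033-05-09 is a Monday, so it moves forward to 2033-05-12.
19 days remain in May 2033 after the 12th (31 − 12).
Full months from June 2033 through February 2036 contribute their day counts.
Then 23 days into March 2036.
Total: 19 + 30 + 31 + 31 + 30 + 31 + 30 + 31 + 31 + 28 + 31 + 30 + 31 + 30 + 31 + 31 + 30 + 31 + 30 + 31 + 31 + 28 + 31 + 30 + 31 + 30 + 31 + 31 + 30 + 31 + 30 + 31 + 31 + 29 + 23 = 1046.

1046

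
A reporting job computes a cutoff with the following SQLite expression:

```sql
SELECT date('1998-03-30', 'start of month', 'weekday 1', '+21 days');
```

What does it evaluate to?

`start of month` rewinds 1998-03-30 to 1998-03-01.
`weekday 1` advances to the next Monday; 1998-03-01 is a Sunday, so it moves forward to 1998-03-02.
Advancing 21 more days within March lands on 1998-03-23.

1998-03-23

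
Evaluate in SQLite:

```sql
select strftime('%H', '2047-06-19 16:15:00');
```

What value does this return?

`%H` extracts the 2-digit hour (00-23): 16.

16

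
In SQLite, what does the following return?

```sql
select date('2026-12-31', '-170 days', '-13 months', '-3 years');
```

2022-06-14

Applying '-170 days' to 2026-12-31: counting 170 days back gives 2026-07-14.
Adding -13 months to 2026-07-14 gives 2025-06-14.
Adding -3 years to 2025-06-14 gives 2022-06-14.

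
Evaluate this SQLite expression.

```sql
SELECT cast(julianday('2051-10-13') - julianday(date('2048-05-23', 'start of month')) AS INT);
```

1260

`start of month` rewinds 2048-05-23 to 2048-05-01.
30 days remain in May 2048 after the 1st (31 − 1).
Full months from June 2048 through September 2051 contribute their day counts.
Then 13 days into October 2051.
Total: 30 + 30 + 31 + 31 + 30 + 31 + 30 + 31 + 31 + 28 + 31 + 30 + 31 + 30 + 31 + 31 + 30 + 31 + 30 + 31 + 31 + 28 + 31 + 30 + 31 + 30 + 31 + 31 + 30 + 31 + 30 + 31 + 31 + 28 + 31 + 30 + 31 + 30 + 31 + 31 + 30 + 13 = 1260.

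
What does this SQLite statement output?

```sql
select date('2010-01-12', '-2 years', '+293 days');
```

2008-10-31

Adding -2 years to 2010-01-12 gives 2008-01-12.
Applying '+293 days' to 2008-01-12: counting 293 days forward gives 2008-10-31.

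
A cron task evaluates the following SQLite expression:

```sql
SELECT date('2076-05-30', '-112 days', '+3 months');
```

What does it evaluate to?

Applying '-112 days' to 2076-05-30: counting 112 days back gives 2076-02-08.
Adding +3 months to 2076-02-08 gives 2076-05-08.

2076-05-08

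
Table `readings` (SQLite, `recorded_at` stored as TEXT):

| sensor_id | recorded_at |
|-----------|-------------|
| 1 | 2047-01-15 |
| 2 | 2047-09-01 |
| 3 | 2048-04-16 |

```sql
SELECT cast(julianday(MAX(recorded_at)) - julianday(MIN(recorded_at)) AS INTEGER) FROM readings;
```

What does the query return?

457

MIN = 2047-01-15, MAX = 2048-04-16.
16 days remain in January 2047 after the 15th (31 − 15).
Full months from February 2047 through March 2048 contribute their day counts.
Then 16 days into April 2048.
Total: 16 + 28 + 31 + 30 + 31 + 30 + 31 + 31 + 30 + 31 + 30 + 31 + 31 + 29 + 31 + 16 = 457.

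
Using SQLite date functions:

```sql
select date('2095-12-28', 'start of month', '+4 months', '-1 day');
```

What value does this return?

`start of month` rewinds 2095-12-28 to 2095-12-01.
Adding +4 months to 2095-12-01 gives 2096-04-01.
Going back 1 day from 2096-04-01 reaches 2096-03-31 (last day of March, 31 days).

2096-03-31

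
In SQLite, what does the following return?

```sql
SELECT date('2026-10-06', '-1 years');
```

Adding -1 year to 2026-10-06 gives 2025-10-06.

2025-10-06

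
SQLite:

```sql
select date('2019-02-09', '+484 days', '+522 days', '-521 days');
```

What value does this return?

2020-06-08

Applying '+484 days' to 2019-02-09: counting 484 days forward gives 2020-06-07.
Applying '+522 days' to 2020-06-07: counting 522 days forward gives 2021-11-11.
Applying '-521 days' to 2021-11-11: counting 521 days back gives 2020-06-08.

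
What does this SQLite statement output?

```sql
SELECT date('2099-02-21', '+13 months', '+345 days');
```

2101-03-01

Adding +13 months to 2099-02-21 gives 2100-03-21.
Applying '+345 days' to 2100-03-21: counting 345 days forward gives 2101-03-01.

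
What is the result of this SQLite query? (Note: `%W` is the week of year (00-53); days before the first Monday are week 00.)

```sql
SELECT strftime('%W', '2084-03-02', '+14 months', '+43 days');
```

First apply '+14 months', '+43 days': 2084-03-02 → 2085-06-14.
2085-06-14 is a Thursday. SQLite's %W counts Mondays since the year started; the result is 24.

24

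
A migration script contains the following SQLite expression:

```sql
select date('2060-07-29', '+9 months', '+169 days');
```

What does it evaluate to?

2061-10-15

Adding +9 months to 2060-07-29 gives 2061-04-29.
Applying '+169 days' to 2061-04-29: counting 169 days forward gives 2061-10-15.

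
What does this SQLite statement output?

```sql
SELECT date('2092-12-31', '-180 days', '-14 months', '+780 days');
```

Applying '-180 days' to 2092-12-31: counting 180 days back gives 2092-07-04.
Adding -14 months to 2092-07-04 gives 2091-05-04.
Applying '+780 days' to 2091-05-04: counting 780 days forward gives 2093-06-22.

2093-06-22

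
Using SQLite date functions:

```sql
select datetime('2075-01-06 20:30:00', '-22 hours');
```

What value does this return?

2075-01-05 22:30:00

-22 hours from 2075-01-06 20:30:00 is 2075-01-05 22:30:00 (crosses midnight).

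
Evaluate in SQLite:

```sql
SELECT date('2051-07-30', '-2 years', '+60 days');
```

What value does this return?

Adding -2 years to 2051-07-30 gives 2049-07-30.
Applying '+60 days' to 2049-07-30: counting 60 days forward gives 2049-09-28.

2049-09-28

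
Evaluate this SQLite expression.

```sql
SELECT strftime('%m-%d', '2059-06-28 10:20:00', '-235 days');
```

First apply '-235 days': 2059-06-28 10:20:00 → 2058-11-05 10:20:00.
`%m-%d` extracts the month-day: 11-05.

11-05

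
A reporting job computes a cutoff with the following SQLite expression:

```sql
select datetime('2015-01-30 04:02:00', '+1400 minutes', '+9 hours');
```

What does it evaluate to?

2015-01-31 12:22:00

1400 minutes = 23h 20m; +1400 minutes from 2015-01-30 04:02:00 is 2015-01-31 03:22:00 (crosses midnight).
+9 hours from 2015-01-31 03:22:00 is 2015-01-31 12:22:00.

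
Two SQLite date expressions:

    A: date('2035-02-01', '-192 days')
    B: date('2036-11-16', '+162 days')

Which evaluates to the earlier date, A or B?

A

A = 2034-07-24.
B = 2037-04-27.
A is earlier.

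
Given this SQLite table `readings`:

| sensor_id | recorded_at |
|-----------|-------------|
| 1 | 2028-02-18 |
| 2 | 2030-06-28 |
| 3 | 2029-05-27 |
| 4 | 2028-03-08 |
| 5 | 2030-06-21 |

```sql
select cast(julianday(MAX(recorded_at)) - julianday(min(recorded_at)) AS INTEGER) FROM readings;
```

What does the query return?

861

MIN = 2028-02-18, MAX = 2030-06-28.
11 days remain in February 2028 after the 18th (29 − 18).
Full months from March 2028 through May 2030 contribute their day counts.
Then 28 days into June 2030.
Total: 11 + 31 + 30 + 31 + 30 + 31 + 31 + 30 + 31 + 30 + 31 + 31 + 28 + 31 + 30 + 31 + 30 + 31 + 31 + 30 + 31 + 30 + 31 + 31 + 28 + 31 + 30 + 31 + 28 = 861.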